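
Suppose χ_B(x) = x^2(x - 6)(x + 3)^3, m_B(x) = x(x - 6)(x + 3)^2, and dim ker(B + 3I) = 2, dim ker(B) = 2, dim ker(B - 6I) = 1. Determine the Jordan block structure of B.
λ = -3: algebraic multiplicity 3 (exponent in χ_B), largest block size 2 (exponent in m_B), 2 blocks (geometric multiplicity). These force block sizes [2, 1].
λ = 0: algebraic multiplicity 2 (exponent in χ_B), largest block size 1 (exponent in m_B), 2 blocks (geometric multiplicity). These force block sizes [1, 1].
λ = 6: algebraic multiplicity 1 (exponent in χ_B), largest block size 1 (exponent in m_B), 1 block (geometric multiplicity). This forces block sizes [1].

Jordan blocks: (-3, 2), (-3, 1), (0, 1), (0, 1), (6, 1)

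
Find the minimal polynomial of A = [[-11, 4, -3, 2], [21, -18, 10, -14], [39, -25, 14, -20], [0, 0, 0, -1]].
The characteristic polynomial factors as (x + 1)(x + 5)^3. The minimal polynomial is ∏(x - λ)^{k_λ} where k_λ is the size of the largest Jordan block at λ.

For λ = -5: rank(A + 5I) = 3, and the largest Jordan block has size 3 (the smallest k with rank((A + 5I)^k) = rank((A + 5I)^(k+1))).
For λ = -1: rank(A + I) = 3, and the largest Jordan block has size 1 (the smallest k with rank((A + I)^k) = rank((A + I)^(k+1))).

So m_A(x) = (x + 1)(x + 5)^3.

m_A(x) = (x + 1)(x + 5)^3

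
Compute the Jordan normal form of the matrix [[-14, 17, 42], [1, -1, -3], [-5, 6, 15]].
The characteristic polynomial is det(xI - A) = x^3, so the eigenvalues are 0 (algebraic multiplicity 3).

For λ = 0: rank(A) = 2, rank(A^2) = 1, rank(A^3) = 0. The eigenspace has dimension 3 - 2 = 1, so there is 1 Jordan block; the rank sequence gives block sizes [3].

Assembling the blocks gives the Jordan form J above.

J = [[0, 1, 0], [0, 0, 1], [0, 0, 0]]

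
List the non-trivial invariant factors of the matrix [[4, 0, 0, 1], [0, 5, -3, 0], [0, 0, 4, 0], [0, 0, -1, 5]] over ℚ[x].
x - 5, (x - 5)(x - 4)^2

The Jordan structure of A has elementary divisors (x - 4)^2, (x - 5), (x - 5). Arranging the block sizes at each eigenvalue in decreasing order and taking row products gives the invariant factors.

Invariant factors (smallest first, each dividing the next): x - 5, (x - 5)(x - 4)^2.

Check: the last factor (x - 5)(x - 4)^2 is the minimal polynomial, and the product (x - 5)^2(x - 4)^2 is the characteristic polynomial.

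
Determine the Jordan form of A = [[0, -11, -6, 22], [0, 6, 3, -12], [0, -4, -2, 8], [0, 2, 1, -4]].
J = [[0, 1, 0, 0], [0, 0, 1, 0], [0, 0, 0, 0], [0, 0, 0, 0]]

The characteristic polynomial is det(xI - A) = x^4, so the eigenvalues are 0 (algebraic multiplicity 4).

For λ = 0: rank(A) = 2, rank(A^2) = 1, rank(A^3) = 0. The eigenspace has dimension 4 - 2 = 2, so there are 2 Jordan blocks; the rank sequence gives block sizes [3, 1].

Assembling the blocks gives the Jordan form J above.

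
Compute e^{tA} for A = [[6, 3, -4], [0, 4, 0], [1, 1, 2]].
A has Jordan form J = [[4, 1, 0], [0, 4, 1], [0, 0, 4]] with A = PJP^{-1}, so e^{tA} = P e^{tJ} P^{-1}.

For a Jordan block J_k(λ), e^{tJ_k(λ)} = e^{λt} · (I + tN + t^2 N^2/2! + ... + t^{k-1} N^{k-1}/(k-1)!) where N is the nilpotent superdiagonal part.

Assembling the blocks and conjugating back gives the entries of e^{tA} as shown above.

e^{tA} = [[(2*t + 1)*e^{4*t}, t*(t + 3)*e^{4*t}, -4*t*e^{4*t}], [0, e^{4*t}, 0], [t*e^{4*t}, t*(t + 2)*e^{4*t}/2, (1 - 2*t)*e^{4*t}]]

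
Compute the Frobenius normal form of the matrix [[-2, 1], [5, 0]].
The invariant factors of A (the non-unit diagonal entries of the Smith normal form of xI - A over ℚ[x]) are x^2 + 2x - 5, each dividing the next. The characteristic polynomial is their product, x^2 + 2x - 5.

The rational canonical form is the block-diagonal matrix of companion matrices C(f_i):
R = [[0, 5], [1, -2]].

Note the characteristic polynomial does not split into linear factors over ℚ, so A has no Jordan form over ℚ; the rational canonical form exists over any field.

R = [[0, 5], [1, -2]]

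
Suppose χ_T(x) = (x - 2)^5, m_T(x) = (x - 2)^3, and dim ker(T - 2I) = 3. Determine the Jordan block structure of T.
λ = 2: algebraic multiplicity 5 (exponent in χ_T), largest block size 3 (exponent in m_T), 3 blocks (geometric multiplicity). These force block sizes [3, 1, 1].

Jordan blocks: (2, 3), (2, 1), (2, 1)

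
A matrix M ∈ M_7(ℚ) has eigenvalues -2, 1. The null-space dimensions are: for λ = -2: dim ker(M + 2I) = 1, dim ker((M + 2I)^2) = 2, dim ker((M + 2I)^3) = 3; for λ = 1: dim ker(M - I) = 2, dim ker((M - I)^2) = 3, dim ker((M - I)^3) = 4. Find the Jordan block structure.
Jordan blocks: (-2, 3), (1, 3), (1, 1)

λ = -2: successive nullity increments [1, 1, 1] count blocks of size ≥ k; block sizes are [3].
λ = 1: successive nullity increments [2, 1, 1] count blocks of size ≥ k; block sizes are [3, 1].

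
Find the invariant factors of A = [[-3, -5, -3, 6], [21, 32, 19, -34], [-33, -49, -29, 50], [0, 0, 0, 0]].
x, x^3

The Jordan structure of A has elementary divisors x^3, x. Arranging the block sizes at each eigenvalue in decreasing order and taking row products gives the invariant factors.

Invariant factors (smallest first, each dividing the next): x, x^3.

Check: the last factor x^3 is the minimal polynomial, and the product x^4 is the characteristic polynomial.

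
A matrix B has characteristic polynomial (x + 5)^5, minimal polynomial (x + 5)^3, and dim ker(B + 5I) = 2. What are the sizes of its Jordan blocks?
Jordan blocks: (-5, 3), (-5, 2)

λ = -5: algebraic multiplicity 5 (exponent in χ_B), largest block size 3 (exponent in m_B), 2 blocks (geometric multiplicity). These force block sizes [3, 2].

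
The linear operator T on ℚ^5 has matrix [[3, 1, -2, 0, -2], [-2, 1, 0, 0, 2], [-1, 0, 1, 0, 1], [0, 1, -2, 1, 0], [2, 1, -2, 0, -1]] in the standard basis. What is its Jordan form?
J = [[1, 1, 0, 0, 0], [0, 1, 0, 0, 0], [0, 0, 1, 1, 0], [0, 0, 0, 1, 0], [0, 0, 0, 0, 1]]

The characteristic polynomial is det(xI - A) = (x - 1)^5, so the eigenvalues are 1 (algebraic multiplicity 5).

For λ = 1: rank(A - I) = 2, rank((A - I)^2) = 0. The eigenspace has dimension 5 - 2 = 3, so there are 3 Jordan blocks; the rank sequence gives block sizes [2, 2, 1].

Assembling the blocks gives the Jordan form J above.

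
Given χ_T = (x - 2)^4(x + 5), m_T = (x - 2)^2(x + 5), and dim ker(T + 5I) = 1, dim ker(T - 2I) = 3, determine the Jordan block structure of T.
Jordan blocks: (-5, 1), (2, 2), (2, 1), (2, 1)

λ = -5: algebraic multiplicity 1 (exponent in χ_T), largest block size 1 (exponent in m_T), 1 block (geometric multiplicity). This forces block sizes [1].
λ = 2: algebraic multiplicity 4 (exponent in χ_T), largest block size 2 (exponent in m_T), 3 blocks (geometric multiplicity). These force block sizes [2, 1, 1].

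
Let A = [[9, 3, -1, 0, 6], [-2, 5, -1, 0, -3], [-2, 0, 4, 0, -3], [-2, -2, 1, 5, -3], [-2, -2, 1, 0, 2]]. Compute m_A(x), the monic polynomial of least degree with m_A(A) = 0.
The characteristic polynomial factors as (x - 5)^5. The minimal polynomial is ∏(x - λ)^{k_λ} where k_λ is the size of the largest Jordan block at λ.

For λ = 5: rank(A - 5I) = 2, and the largest Jordan block has size 2 (the smallest k with rank((A - 5I)^k) = rank((A - 5I)^(k+1))).

So m_A(x) = (x - 5)^2.

m_A(x) = (x - 5)^2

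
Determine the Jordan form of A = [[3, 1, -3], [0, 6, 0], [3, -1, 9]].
The characteristic polynomial is det(xI - A) = (x - 6)^3, so the eigenvalues are 6 (algebraic multiplicity 3).

For λ = 6: rank(A - 6I) = 1, rank((A - 6I)^2) = 0. The eigenspace has dimension 3 - 1 = 2, so there are 2 Jordan blocks; the rank sequence gives block sizes [2, 1].

Assembling the blocks gives the Jordan form J above.

J = [[6, 1, 0], [0, 6, 0], [0, 0, 6]]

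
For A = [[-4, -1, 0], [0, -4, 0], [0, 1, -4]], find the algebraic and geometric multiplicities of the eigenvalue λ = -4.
algebraic multiplicity 3, geometric multiplicity 2

The characteristic polynomial is (x + 4)^3, so the factor x + 4 appears with exponent 3: the algebraic multiplicity is 3.

rank(A + 4I) = 1, so the eigenspace has dimension 3 - 1 = 2: the geometric multiplicity is 2.

Since 2 < 3, A is not diagonalizable.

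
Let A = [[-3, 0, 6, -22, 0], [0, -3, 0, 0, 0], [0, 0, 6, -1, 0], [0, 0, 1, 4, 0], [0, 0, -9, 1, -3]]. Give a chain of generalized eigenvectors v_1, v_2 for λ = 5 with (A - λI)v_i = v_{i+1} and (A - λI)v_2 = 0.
v_1 = [[1, 0, 1, 0, -1]]^T, v_2 = [[-2, 0, 1, 1, -1]]^T

We seek v_1 ∈ ker((A - 5I)^2) \ ker(A - 5I), then set v_{i+1} = (A - 5I) v_i.

One such chain is v_1 = [[1, 0, 1, 0, -1]]^T, v_2 = [[-2, 0, 1, 1, -1]]^T. Check: (A - 5I) v_2 = [[0, 0, 0, 0, 0]]^T = 0.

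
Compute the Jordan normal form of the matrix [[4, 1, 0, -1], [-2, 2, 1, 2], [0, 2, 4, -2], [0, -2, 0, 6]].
J = [[4, 1, 0, 0], [0, 4, 1, 0], [0, 0, 4, 0], [0, 0, 0, 4]]

The characteristic polynomial is det(xI - A) = (x - 4)^4, so the eigenvalues are 4 (algebraic multiplicity 4).

For λ = 4: rank(A - 4I) = 2, rank((A - 4I)^2) = 1, rank((A - 4I)^3) = 0. The eigenspace has dimension 4 - 2 = 2, so there are 2 Jordan blocks; the rank sequence gives block sizes [3, 1].

Assembling the blocks gives the Jordan form J above.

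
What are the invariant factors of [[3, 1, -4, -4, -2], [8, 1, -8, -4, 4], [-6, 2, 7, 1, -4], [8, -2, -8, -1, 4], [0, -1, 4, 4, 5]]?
x - 3, (x - 3)^2, (x - 3)^2

The Jordan structure of A has elementary divisors (x - 3)^2, (x - 3)^2, (x - 3). Arranging the block sizes at each eigenvalue in decreasing order and taking row products gives the invariant factors.

Invariant factors (smallest first, each dividing the next): x - 3, (x - 3)^2, (x - 3)^2.

Check: the last factor (x - 3)^2 is the minimal polynomial, and the product (x - 3)^5 is the characteristic polynomial.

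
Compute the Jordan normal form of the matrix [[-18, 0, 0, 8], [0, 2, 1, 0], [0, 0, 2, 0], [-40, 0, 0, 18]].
The characteristic polynomial is det(xI - A) = (x - 2)^3(x + 2), so the eigenvalues are -2 (algebraic multiplicity 1), 2 (algebraic multiplicity 3).

For λ = -2: algebraic multiplicity 1 gives one 1×1 block.

For λ = 2: rank(A - 2I) = 2, rank((A - 2I)^2) = 1. The eigenspace has dimension 4 - 2 = 2, so there are 2 Jordan blocks; the rank sequence gives block sizes [2, 1].

Assembling the blocks gives the Jordan form J above.

J = [[-2, 0, 0, 0], [0, 2, 1, 0], [0, 0, 2, 0], [0, 0, 0, 2]]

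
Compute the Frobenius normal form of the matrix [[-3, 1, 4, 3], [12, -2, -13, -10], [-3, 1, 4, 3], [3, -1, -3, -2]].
The invariant factors of A (the non-unit diagonal entries of the Smith normal form of xI - A over ℚ[x]) are x(x - 1)^2(x + 5), each dividing the next. The characteristic polynomial is their product, x(x - 1)^2(x + 5).

The rational canonical form is the block-diagonal matrix of companion matrices C(f_i):
R = [[0, 0, 0, 0], [1, 0, 0, -5], [0, 1, 0, 9], [0, 0, 1, -3]].

R = [[0, 0, 0, 0], [1, 0, 0, -5], [0, 1, 0, 9], [0, 0, 1, -3]]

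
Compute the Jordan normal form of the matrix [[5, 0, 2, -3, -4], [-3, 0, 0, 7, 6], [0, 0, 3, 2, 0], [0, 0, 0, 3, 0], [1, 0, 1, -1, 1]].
The characteristic polynomial is det(xI - A) = x(x - 3)^4, so the eigenvalues are 0 (algebraic multiplicity 1), 3 (algebraic multiplicity 4).

For λ = 0: algebraic multiplicity 1 gives one 1×1 block.

For λ = 3: rank(A - 3I) = 3, rank((A - 3I)^2) = 2, rank((A - 3I)^3) = 1. The eigenspace has dimension 5 - 3 = 2, so there are 2 Jordan blocks; the rank sequence gives block sizes [3, 1].

Assembling the blocks gives the Jordan form J above.

J = [[0, 0, 0, 0, 0], [0, 3, 1, 0, 0], [0, 0, 3, 1, 0], [0, 0, 0, 3, 0], [0, 0, 0, 0, 3]]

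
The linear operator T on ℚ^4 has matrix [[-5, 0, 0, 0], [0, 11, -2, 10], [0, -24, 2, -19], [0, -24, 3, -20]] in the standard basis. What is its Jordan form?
The characteristic polynomial is det(xI - A) = (x + 1)^2(x + 5)^2, so the eigenvalues are -5 (algebraic multiplicity 2), -1 (algebraic multiplicity 2).

For λ = -5: rank(A + 5I) = 2. The eigenspace has dimension 4 - 2 = 2, so there are 2 Jordan blocks; the rank sequence gives block sizes [1, 1].

For λ = -1: rank(A + I) = 3, rank((A + I)^2) = 2. The eigenspace has dimension 4 - 3 = 1, so there is 1 Jordan block; the rank sequence gives block sizes [2].

Assembling the blocks gives the Jordan form J above.

J = [[-5, 0, 0, 0], [0, -5, 0, 0], [0, 0, -1, 1], [0, 0, 0, -1]]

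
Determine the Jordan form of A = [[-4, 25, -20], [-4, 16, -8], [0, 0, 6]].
The characteristic polynomial is det(xI - A) = (x - 6)^3, so the eigenvalues are 6 (algebraic multiplicity 3).

For λ = 6: rank(A - 6I) = 1, rank((A - 6I)^2) = 0. The eigenspace has dimension 3 - 1 = 2, so there are 2 Jordan blocks; the rank sequence gives block sizes [2, 1].

Assembling the blocks gives the Jordan form J above.

J = [[6, 1, 0], [0, 6, 0], [0, 0, 6]]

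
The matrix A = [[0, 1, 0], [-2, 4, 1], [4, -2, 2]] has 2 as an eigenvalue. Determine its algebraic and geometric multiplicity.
The characteristic polynomial is (x - 2)^3, so the factor x - 2 appears with exponent 3: the algebraic multiplicity is 3.

rank(A - 2I) = 2, so the eigenspace has dimension 3 - 2 = 1: the geometric multiplicity is 1.

Since 1 < 3, A is not diagonalizable.

algebraic multiplicity 3, geometric multiplicity 1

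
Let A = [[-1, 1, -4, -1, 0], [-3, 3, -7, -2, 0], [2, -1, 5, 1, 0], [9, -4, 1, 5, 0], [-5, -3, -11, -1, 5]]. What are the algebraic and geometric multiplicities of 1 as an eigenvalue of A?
algebraic multiplicity 2, geometric multiplicity 1

The characteristic polynomial is (x - 5)^3(x - 1)^2, so the factor x - 1 appears with exponent 2: the algebraic multiplicity is 2.

rank(A - I) = 4, so the eigenspace has dimension 5 - 4 = 1: the geometric multiplicity is 1.

Since 1 < 2, A is not diagonalizable.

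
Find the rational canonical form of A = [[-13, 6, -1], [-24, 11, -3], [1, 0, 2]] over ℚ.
R = [[0, 0, -5], [1, 0, 2], [0, 1, 0]]

The invariant factors of A (the non-unit diagonal entries of the Smith normal form of xI - A over ℚ[x]) are x^3 - 2x + 5, each dividing the next. The characteristic polynomial is their product, x^3 - 2x + 5.

The rational canonical form is the block-diagonal matrix of companion matrices C(f_i):
R = [[0, 0, -5], [1, 0, 2], [0, 1, 0]].

Note the characteristic polynomial does not split into linear factors over ℚ, so A has no Jordan form over ℚ; the rational canonical form exists over any field.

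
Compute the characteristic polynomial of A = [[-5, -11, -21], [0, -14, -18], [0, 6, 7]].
χ_A(x) = (x + 2)(x + 5)^2

xI - A = [[x + 5, 11, 21], [0, x + 14, 18], [0, -6, x - 7]].

Expanding det(xI - A) along the first row:
det(xI - A) = + (x + 5)·det([[x + 14, 18], [-6, x - 7]]) - (11)·det([[0, 18], [0, x - 7]]) + (21)·det([[0, x + 14], [0, -6]]).

Evaluating gives χ_A(x) = x^3 + 12x^2 + 45x + 50 = (x + 2)(x + 5)^2.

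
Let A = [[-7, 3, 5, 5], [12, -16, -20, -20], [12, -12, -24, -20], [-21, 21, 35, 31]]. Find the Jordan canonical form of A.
The characteristic polynomial is det(xI - A) = (x + 4)^4, so the eigenvalues are -4 (algebraic multiplicity 4).

For λ = -4: rank(A + 4I) = 1, rank((A + 4I)^2) = 0. The eigenspace has dimension 4 - 1 = 3, so there are 3 Jordan blocks; the rank sequence gives block sizes [2, 1, 1].

Assembling the blocks gives the Jordan form J above.

J = [[-4, 1, 0, 0], [0, -4, 0, 0], [0, 0, -4, 0], [0, 0, 0, -4]]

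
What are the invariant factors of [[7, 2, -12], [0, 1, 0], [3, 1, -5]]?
The Jordan structure of A has elementary divisors (x - 1)^2, (x - 1). Arranging the block sizes at each eigenvalue in decreasing order and taking row products gives the invariant factors.

Invariant factors (smallest first, each dividing the next): x - 1, (x - 1)^2.

Check: the last factor (x - 1)^2 is the minimal polynomial, and the product (x - 1)^3 is the characteristic polynomial.

x - 1, (x - 1)^2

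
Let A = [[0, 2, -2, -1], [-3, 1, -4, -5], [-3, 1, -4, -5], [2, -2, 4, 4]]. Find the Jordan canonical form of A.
J = [[0, 1, 0, 0], [0, 0, 0, 0], [0, 0, 0, 0], [0, 0, 0, 1]]

The characteristic polynomial is det(xI - A) = x^3(x - 1), so the eigenvalues are 0 (algebraic multiplicity 3), 1 (algebraic multiplicity 1).

For λ = 0: rank(A) = 2, rank(A^2) = 1. The eigenspace has dimension 4 - 2 = 2, so there are 2 Jordan blocks; the rank sequence gives block sizes [2, 1].

For λ = 1: algebraic multiplicity 1 gives one 1×1 block.

Assembling the blocks gives the Jordan form J above.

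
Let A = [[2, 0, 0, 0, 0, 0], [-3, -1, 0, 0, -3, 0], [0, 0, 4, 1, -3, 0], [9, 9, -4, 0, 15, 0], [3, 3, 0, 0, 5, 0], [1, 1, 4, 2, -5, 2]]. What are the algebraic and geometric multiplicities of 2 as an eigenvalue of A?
The characteristic polynomial is (x - 2)^6, so the factor x - 2 appears with exponent 6: the algebraic multiplicity is 6.

rank(A - 2I) = 2, so the eigenspace has dimension 6 - 2 = 4: the geometric multiplicity is 4.

Since 4 < 6, A is not diagonalizable.

algebraic multiplicity 6, geometric multiplicity 4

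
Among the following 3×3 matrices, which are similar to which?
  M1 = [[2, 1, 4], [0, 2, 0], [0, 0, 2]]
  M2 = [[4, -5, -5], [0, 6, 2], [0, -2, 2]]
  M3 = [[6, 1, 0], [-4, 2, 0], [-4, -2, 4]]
Characteristic polynomials: χ_{M1} = (x - 2)^3, χ_{M2} = (x - 4)^3, χ_{M3} = (x - 4)^3.

{M1}: invariant factors x - 2, (x - 2)^2.

{M2, M3}: invariant factors x - 4, (x - 4)^2.

Matrices are similar if and only if their invariant-factor lists agree; the partition into similarity classes is {M1}, {M2, M3}.

2 classes: {M1}, {M2, M3}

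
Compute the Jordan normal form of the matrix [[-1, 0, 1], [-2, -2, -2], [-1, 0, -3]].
The characteristic polynomial is det(xI - A) = (x + 2)^3, so the eigenvalues are -2 (algebraic multiplicity 3).

For λ = -2: rank(A + 2I) = 1, rank((A + 2I)^2) = 0. The eigenspace has dimension 3 - 1 = 2, so there are 2 Jordan blocks; the rank sequence gives block sizes [2, 1].

Assembling the blocks gives the Jordan form J above.

J = [[-2, 1, 0], [0, -2, 0], [0, 0, -2]]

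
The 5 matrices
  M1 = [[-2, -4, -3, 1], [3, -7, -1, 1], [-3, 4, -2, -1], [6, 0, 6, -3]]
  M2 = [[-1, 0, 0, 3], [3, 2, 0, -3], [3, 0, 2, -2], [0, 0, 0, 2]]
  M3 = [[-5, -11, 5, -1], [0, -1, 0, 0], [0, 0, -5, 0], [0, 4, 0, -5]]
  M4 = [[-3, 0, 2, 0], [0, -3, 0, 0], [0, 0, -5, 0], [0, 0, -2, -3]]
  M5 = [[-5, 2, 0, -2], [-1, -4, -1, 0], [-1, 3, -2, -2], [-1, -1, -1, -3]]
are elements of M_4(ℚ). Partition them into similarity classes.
4 classes: {M1, M5}, {M2}, {M3}, {M4}

Characteristic polynomials: χ_{M1} = (x + 3)^3(x + 5), χ_{M2} = (x - 2)^3(x + 1), χ_{M3} = (x + 1)(x + 5)^3, χ_{M4} = (x + 3)^3(x + 5), χ_{M5} = (x + 3)^3(x + 5).

{M1, M5}: invariant factors x + 3, (x + 3)^2(x + 5).

{M2}: invariant factors x - 2, (x - 2)^2(x + 1).

{M3}: invariant factors x + 5, (x + 1)(x + 5)^2.

{M4}: invariant factors x + 3, x + 3, (x + 3)(x + 5).

Matrices are similar if and only if their invariant-factor lists agree; the partition into similarity classes is {M1, M5}, {M2}, {M3}, {M4}.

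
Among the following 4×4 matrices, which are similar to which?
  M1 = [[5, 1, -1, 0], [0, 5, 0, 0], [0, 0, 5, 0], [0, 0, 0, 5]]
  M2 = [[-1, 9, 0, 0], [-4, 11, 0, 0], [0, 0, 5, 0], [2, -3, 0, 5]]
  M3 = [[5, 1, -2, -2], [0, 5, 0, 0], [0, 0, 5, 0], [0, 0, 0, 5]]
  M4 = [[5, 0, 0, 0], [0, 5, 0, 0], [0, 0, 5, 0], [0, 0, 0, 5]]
Characteristic polynomials: χ_{M1} = (x - 5)^4, χ_{M2} = (x - 5)^4, χ_{M3} = (x - 5)^4, χ_{M4} = (x - 5)^4.

{M1, M2, M3}: invariant factors x - 5, x - 5, (x - 5)^2.

{M4}: invariant factors x - 5, x - 5, x - 5, x - 5.

Matrices are similar if and only if their invariant-factor lists agree; the partition into similarity classes is {M1, M2, M3}, {M4}.

2 classes: {M1, M2, M3}, {M4}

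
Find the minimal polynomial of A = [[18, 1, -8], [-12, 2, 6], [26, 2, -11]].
The characteristic polynomial factors as (x - 5)(x - 2)^2. The minimal polynomial is ∏(x - λ)^{k_λ} where k_λ is the size of the largest Jordan block at λ.

For λ = 2: rank(A - 2I) = 2, and the largest Jordan block has size 2 (the smallest k with rank((A - 2I)^k) = rank((A - 2I)^(k+1))).
For λ = 5: rank(A - 5I) = 2, and the largest Jordan block has size 1 (the smallest k with rank((A - 5I)^k) = rank((A - 5I)^(k+1))).

So m_A(x) = (x - 5)(x - 2)^2.

m_A(x) = (x - 5)(x - 2)^2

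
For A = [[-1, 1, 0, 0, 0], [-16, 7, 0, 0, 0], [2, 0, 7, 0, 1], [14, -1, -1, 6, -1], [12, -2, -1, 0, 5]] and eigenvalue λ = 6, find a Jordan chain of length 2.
We seek v_1 ∈ ker((A - 6I)^2) \ ker(A - 6I), then set v_{i+1} = (A - 6I) v_i.

One such chain is v_1 = [[0, 0, 0, 0, 1]]^T, v_2 = [[0, 0, 1, -1, -1]]^T. Check: (A - 6I) v_2 = [[0, 0, 0, 0, 0]]^T = 0.

v_1 = [[0, 0, 0, 0, 1]]^T, v_2 = [[0, 0, 1, -1, -1]]^T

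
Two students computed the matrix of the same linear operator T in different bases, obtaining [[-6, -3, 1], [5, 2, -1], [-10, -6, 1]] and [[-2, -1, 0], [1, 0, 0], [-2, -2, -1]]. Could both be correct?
Yes.

Two matrices over a field are similar if and only if they have the same invariant factors.

Both A and B have characteristic polynomial (x + 1)^3 and minimal polynomial (x + 1)^2. Computing further, both have invariant factors x + 1, (x + 1)^2. Hence A and B are similar.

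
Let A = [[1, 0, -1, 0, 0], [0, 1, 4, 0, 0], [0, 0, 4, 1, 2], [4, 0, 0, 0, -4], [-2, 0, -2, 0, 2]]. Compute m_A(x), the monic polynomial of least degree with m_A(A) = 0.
The characteristic polynomial factors as (x - 2)^3(x - 1)^2. The minimal polynomial is ∏(x - λ)^{k_λ} where k_λ is the size of the largest Jordan block at λ.

For λ = 1: rank(A - I) = 3, and the largest Jordan block has size 1 (the smallest k with rank((A - I)^k) = rank((A - I)^(k+1))).
For λ = 2: rank(A - 2I) = 3, and the largest Jordan block has size 2 (the smallest k with rank((A - 2I)^k) = rank((A - 2I)^(k+1))).

So m_A(x) = (x - 2)^2(x - 1).

m_A(x) = (x - 2)^2(x - 1)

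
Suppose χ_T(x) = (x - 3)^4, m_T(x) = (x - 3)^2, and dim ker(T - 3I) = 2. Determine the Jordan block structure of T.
λ = 3: algebraic multiplicity 4 (exponent in χ_T), largest block size 2 (exponent in m_T), 2 blocks (geometric multiplicity). These force block sizes [2, 2].

Jordan blocks: (3, 2), (3, 2)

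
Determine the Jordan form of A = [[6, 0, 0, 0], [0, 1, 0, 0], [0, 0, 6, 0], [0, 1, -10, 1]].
The characteristic polynomial is det(xI - A) = (x - 6)^2(x - 1)^2, so the eigenvalues are 1 (algebraic multiplicity 2), 6 (algebraic multiplicity 2).

For λ = 1: rank(A - I) = 3, rank((A - I)^2) = 2. The eigenspace has dimension 4 - 3 = 1, so there is 1 Jordan block; the rank sequence gives block sizes [2].

For λ = 6: rank(A - 6I) = 2. The eigenspace has dimension 4 - 2 = 2, so there are 2 Jordan blocks; the rank sequence gives block sizes [1, 1].

Assembling the blocks gives the Jordan form J above.

J = [[1, 1, 0, 0], [0, 1, 0, 0], [0, 0, 6, 0], [0, 0, 0, 6]]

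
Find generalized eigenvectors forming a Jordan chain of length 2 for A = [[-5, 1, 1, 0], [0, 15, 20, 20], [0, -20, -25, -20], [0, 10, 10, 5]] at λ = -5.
v_1 = [[0, -2, 3, -1]]^T, v_2 = [[1, 0, 0, 0]]^T

We seek v_1 ∈ ker((A + 5I)^2) \ ker(A + 5I), then set v_{i+1} = (A + 5I) v_i.

One such chain is v_1 = [[0, -2, 3, -1]]^T, v_2 = [[1, 0, 0, 0]]^T. Check: (A + 5I) v_2 = [[0, 0, 0, 0]]^T = 0.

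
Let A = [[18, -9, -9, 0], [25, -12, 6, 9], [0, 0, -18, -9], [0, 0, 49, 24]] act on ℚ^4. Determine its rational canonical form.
The invariant factors of A (the non-unit diagonal entries of the Smith normal form of xI - A over ℚ[x]) are (x - 3)^2, (x - 3)^2, each dividing the next. The characteristic polynomial is their product, (x - 3)^4.

The rational canonical form is the block-diagonal matrix of companion matrices C(f_i):
R = [[0, -9, 0, 0], [1, 6, 0, 0], [0, 0, 0, -9], [0, 0, 1, 6]].

R = [[0, -9, 0, 0], [1, 6, 0, 0], [0, 0, 0, -9], [0, 0, 1, 6]]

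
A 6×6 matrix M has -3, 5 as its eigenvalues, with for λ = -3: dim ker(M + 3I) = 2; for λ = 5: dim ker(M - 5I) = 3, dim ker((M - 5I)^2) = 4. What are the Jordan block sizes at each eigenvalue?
λ = -3: successive nullity increments [2] count blocks of size ≥ k; block sizes are [1, 1].
λ = 5: successive nullity increments [3, 1] count blocks of size ≥ k; block sizes are [2, 1, 1].

Jordan blocks: (-3, 1), (-3, 1), (5, 2), (5, 1), (5, 1)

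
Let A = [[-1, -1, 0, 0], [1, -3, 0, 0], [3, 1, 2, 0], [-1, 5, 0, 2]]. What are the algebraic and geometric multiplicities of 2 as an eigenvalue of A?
The characteristic polynomial is (x - 2)^2(x + 2)^2, so the factor x - 2 appears with exponent 2: the algebraic multiplicity is 2.

rank(A - 2I) = 2, so the eigenspace has dimension 4 - 2 = 2: the geometric multiplicity is 2.

algebraic multiplicity 2, geometric multiplicity 2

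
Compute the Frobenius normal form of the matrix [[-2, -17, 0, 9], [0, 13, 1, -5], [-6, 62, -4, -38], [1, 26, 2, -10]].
R = [[0, 0, 0, -40], [1, 0, 0, -6], [0, 1, 0, 5], [0, 0, 1, -3]]

The invariant factors of A (the non-unit diagonal entries of the Smith normal form of xI - A over ℚ[x]) are (x + 2)(x + 4)(x^2 - 3x + 5), each dividing the next. The characteristic polynomial is their product, (x + 2)(x + 4)(x^2 - 3x + 5).

The rational canonical form is the block-diagonal matrix of companion matrices C(f_i):
R = [[0, 0, 0, -40], [1, 0, 0, -6], [0, 1, 0, 5], [0, 0, 1, -3]].

Note the characteristic polynomial does not split into linear factors over ℚ, so A has no Jordan form over ℚ; the rational canonical form exists over any field.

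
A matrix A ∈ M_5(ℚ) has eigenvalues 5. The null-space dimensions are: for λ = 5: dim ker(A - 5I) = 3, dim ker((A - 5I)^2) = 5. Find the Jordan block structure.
λ = 5: successive nullity increments [3, 2] count blocks of size ≥ k; block sizes are [2, 2, 1].

Jordan blocks: (5, 2), (5, 2), (5, 1)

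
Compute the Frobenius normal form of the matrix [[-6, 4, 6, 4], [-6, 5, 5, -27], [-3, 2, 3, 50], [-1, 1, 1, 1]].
The invariant factors of A (the non-unit diagonal entries of the Smith normal form of xI - A over ℚ[x]) are (x - 4)^2(x + 2)(x + 3), each dividing the next. The characteristic polynomial is their product, (x - 4)^2(x + 2)(x + 3).

The rational canonical form is the block-diagonal matrix of companion matrices C(f_i):
R = [[0, 0, 0, -96], [1, 0, 0, -32], [0, 1, 0, 18], [0, 0, 1, 3]].

R = [[0, 0, 0, -96], [1, 0, 0, -32], [0, 1, 0, 18], [0, 0, 1, 3]]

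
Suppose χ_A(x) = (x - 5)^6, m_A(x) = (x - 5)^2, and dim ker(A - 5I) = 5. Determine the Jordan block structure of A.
Jordan blocks: (5, 2), (5, 1), (5, 1), (5, 1), (5, 1)

λ = 5: algebraic multiplicity 6 (exponent in χ_A), largest block size 2 (exponent in m_A), 5 blocks (geometric multiplicity). These force block sizes [2, 1, 1, 1, 1].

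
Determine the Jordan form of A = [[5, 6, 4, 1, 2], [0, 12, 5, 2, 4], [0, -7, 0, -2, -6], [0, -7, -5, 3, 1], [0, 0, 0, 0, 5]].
The characteristic polynomial is det(xI - A) = (x - 5)^5, so the eigenvalues are 5 (algebraic multiplicity 5).

For λ = 5: rank(A - 5I) = 3, rank((A - 5I)^2) = 1, rank((A - 5I)^3) = 0. The eigenspace has dimension 5 - 3 = 2, so there are 2 Jordan blocks; the rank sequence gives block sizes [3, 2].

Assembling the blocks gives the Jordan form J above.

J = [[5, 1, 0, 0, 0], [0, 5, 1, 0, 0], [0, 0, 5, 0, 0], [0, 0, 0, 5, 1], [0, 0, 0, 0, 5]]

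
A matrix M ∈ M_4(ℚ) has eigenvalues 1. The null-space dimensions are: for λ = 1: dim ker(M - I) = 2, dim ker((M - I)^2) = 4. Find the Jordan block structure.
λ = 1: successive nullity increments [2, 2] count blocks of size ≥ k; block sizes are [2, 2].

Jordan blocks: (1, 2), (1, 2)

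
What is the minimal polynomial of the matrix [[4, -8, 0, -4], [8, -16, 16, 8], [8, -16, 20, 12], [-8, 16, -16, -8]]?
m_A(x) = x(x - 4)(x + 4)

The characteristic polynomial factors as x^2(x - 4)(x + 4). The minimal polynomial is ∏(x - λ)^{k_λ} where k_λ is the size of the largest Jordan block at λ.

For λ = -4: rank(A + 4I) = 3, and the largest Jordan block has size 1 (the smallest k with rank((A + 4I)^k) = rank((A + 4I)^(k+1))).
For λ = 0: rank(A) = 2, and the largest Jordan block has size 1 (the smallest k with rank(A^k) = rank(A^(k+1))).
For λ = 4: rank(A - 4I) = 3, and the largest Jordan block has size 1 (the smallest k with rank((A - 4I)^k) = rank((A - 4I)^(k+1))).

So m_A(x) = x(x - 4)(x + 4).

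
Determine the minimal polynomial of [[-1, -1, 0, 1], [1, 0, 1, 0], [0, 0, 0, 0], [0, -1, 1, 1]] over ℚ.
m_A(x) = x^3

The characteristic polynomial factors as x^4. The minimal polynomial is ∏(x - λ)^{k_λ} where k_λ is the size of the largest Jordan block at λ.

For λ = 0: rank(A) = 2, and the largest Jordan block has size 3 (the smallest k with rank(A^k) = rank(A^(k+1))).

So m_A(x) = x^3.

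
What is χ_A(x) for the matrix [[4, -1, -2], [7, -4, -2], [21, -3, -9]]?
xI - A = [[x - 4, 1, 2], [-7, x + 4, 2], [-21, 3, x + 9]].

Expanding det(xI - A) along the first row:
det(xI - A) = + (x - 4)·det([[x + 4, 2], [3, x + 9]]) - (1)·det([[-7, 2], [-21, x + 9]]) + (2)·det([[-7, x + 4], [-21, 3]]).

Evaluating gives χ_A(x) = x^3 + 9x^2 + 27x + 27 = (x + 3)^3.

χ_A(x) = (x + 3)^3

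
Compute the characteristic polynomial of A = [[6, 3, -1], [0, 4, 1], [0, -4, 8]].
xI - A = [[x - 6, -3, 1], [0, x - 4, -1], [0, 4, x - 8]].

Expanding det(xI - A) along the first row:
det(xI - A) = + (x - 6)·det([[x - 4, -1], [4, x - 8]]) - (-3)·det([[0, -1], [0, x - 8]]) + (1)·det([[0, x - 4], [0, 4]]).

Evaluating gives χ_A(x) = x^3 - 18x^2 + 108x - 216 = (x - 6)^3.

χ_A(x) = (x - 6)^3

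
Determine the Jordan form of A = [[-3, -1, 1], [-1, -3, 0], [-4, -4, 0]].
J = [[-2, 1, 0], [0, -2, 1], [0, 0, -2]]

The characteristic polynomial is det(xI - A) = (x + 2)^3, so the eigenvalues are -2 (algebraic multiplicity 3).

For λ = -2: rank(A + 2I) = 2, rank((A + 2I)^2) = 1, rank((A + 2I)^3) = 0. The eigenspace has dimension 3 - 2 = 1, so there is 1 Jordan block; the rank sequence gives block sizes [3].

Assembling the blocks gives the Jordan form J above.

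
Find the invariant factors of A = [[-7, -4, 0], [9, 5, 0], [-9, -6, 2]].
(x - 2)(x + 1)^2

The Jordan structure of A has elementary divisors (x + 1)^2, (x - 2). Arranging the block sizes at each eigenvalue in decreasing order and taking row products gives the invariant factors.

Invariant factors (smallest first, each dividing the next): (x - 2)(x + 1)^2.

Check: the last factor (x - 2)(x + 1)^2 is the minimal polynomial, and the product (x - 2)(x + 1)^2 is the characteristic polynomial.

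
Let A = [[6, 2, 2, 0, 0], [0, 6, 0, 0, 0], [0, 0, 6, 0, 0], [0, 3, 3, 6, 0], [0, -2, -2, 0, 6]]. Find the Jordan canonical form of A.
J = [[6, 1, 0, 0, 0], [0, 6, 0, 0, 0], [0, 0, 6, 0, 0], [0, 0, 0, 6, 0], [0, 0, 0, 0, 6]]

The characteristic polynomial is det(xI - A) = (x - 6)^5, so the eigenvalues are 6 (algebraic multiplicity 5).

For λ = 6: rank(A - 6I) = 1, rank((A - 6I)^2) = 0. The eigenspace has dimension 5 - 1 = 4, so there are 4 Jordan blocks; the rank sequence gives block sizes [2, 1, 1, 1].

Assembling the blocks gives the Jordan form J above.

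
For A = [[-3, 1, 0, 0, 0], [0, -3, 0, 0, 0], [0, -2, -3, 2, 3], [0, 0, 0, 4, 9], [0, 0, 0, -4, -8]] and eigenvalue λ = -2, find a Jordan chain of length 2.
v_1 = [[0, 0, 1, -1, 1]]^T, v_2 = [[0, 0, 0, 3, -2]]^T

We seek v_1 ∈ ker((A + 2I)^2) \ ker(A + 2I), then set v_{i+1} = (A + 2I) v_i.

One such chain is v_1 = [[0, 0, 1, -1, 1]]^T, v_2 = [[0, 0, 0, 3, -2]]^T. Check: (A + 2I) v_2 = [[0, 0, 0, 0, 0]]^T = 0.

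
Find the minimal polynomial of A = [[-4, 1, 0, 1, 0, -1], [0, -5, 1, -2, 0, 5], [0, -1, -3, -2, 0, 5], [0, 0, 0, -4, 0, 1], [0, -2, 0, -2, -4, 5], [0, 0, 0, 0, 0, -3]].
m_A(x) = (x + 3)(x + 4)^3

The characteristic polynomial factors as (x + 3)(x + 4)^5. The minimal polynomial is ∏(x - λ)^{k_λ} where k_λ is the size of the largest Jordan block at λ.

For λ = -4: rank(A + 4I) = 3, and the largest Jordan block has size 3 (the smallest k with rank((A + 4I)^k) = rank((A + 4I)^(k+1))).
For λ = -3: rank(A + 3I) = 5, and the largest Jordan block has size 1 (the smallest k with rank((A + 3I)^k) = rank((A + 3I)^(k+1))).

So m_A(x) = (x + 3)(x + 4)^3.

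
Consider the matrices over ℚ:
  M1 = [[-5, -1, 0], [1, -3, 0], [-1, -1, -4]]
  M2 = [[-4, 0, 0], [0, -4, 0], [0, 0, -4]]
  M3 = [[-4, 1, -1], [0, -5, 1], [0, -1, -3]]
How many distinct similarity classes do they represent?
Characteristic polynomials: χ_{M1} = (x + 4)^3, χ_{M2} = (x + 4)^3, χ_{M3} = (x + 4)^3.

{M1, M3}: invariant factors x + 4, (x + 4)^2.

{M2}: invariant factors x + 4, x + 4, x + 4.

Matrices are similar if and only if their invariant-factor lists agree; the partition into similarity classes is {M1, M3}, {M2}.

2 classes: {M1, M3}, {M2}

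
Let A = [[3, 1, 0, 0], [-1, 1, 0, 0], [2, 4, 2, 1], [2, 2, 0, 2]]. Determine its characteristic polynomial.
χ_A(x) = (x - 2)^4

xI - A = [[x - 3, -1, 0, 0], [1, x - 1, 0, 0], [-2, -4, x - 2, -1], [-2, -2, 0, x - 2]].

Expanding det(xI - A) along the first row:
det(xI - A) = + (x - 3)·det([[x - 1, 0, 0], [-4, x - 2, -1], [-2, 0, x - 2]]) - (-1)·det([[1, 0, 0], [-2, x - 2, -1], [-2, 0, x - 2]]) + (0)·det([[1, x - 1, 0], [-2, -4, -1], [-2, -2, x - 2]]) - (0)·det([[1, x - 1, 0], [-2, -4, x - 2], [-2, -2, 0]]).

Evaluating gives χ_A(x) = x^4 - 8x^3 + 24x^2 - 32x + 16 = (x - 2)^4.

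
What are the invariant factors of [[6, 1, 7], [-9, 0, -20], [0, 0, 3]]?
(x - 3)^3

The Jordan structure of A has elementary divisors (x - 3)^3. Arranging the block sizes at each eigenvalue in decreasing order and taking row products gives the invariant factors.

Invariant factors (smallest first, each dividing the next): (x - 3)^3.

Check: the last factor (x - 3)^3 is the minimal polynomial, and the product (x - 3)^3 is the characteristic polynomial.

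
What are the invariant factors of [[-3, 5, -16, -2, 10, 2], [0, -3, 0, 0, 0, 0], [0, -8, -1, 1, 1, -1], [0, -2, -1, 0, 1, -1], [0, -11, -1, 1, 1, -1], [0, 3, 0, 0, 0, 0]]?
x, x^3(x + 3)^2

The Jordan structure of A has elementary divisors (x + 3)^2, x^3, x. Arranging the block sizes at each eigenvalue in decreasing order and taking row products gives the invariant factors.

Invariant factors (smallest first, each dividing the next): x, x^3(x + 3)^2.

Check: the last factor x^3(x + 3)^2 is the minimal polynomial, and the product x^4(x + 3)^2 is the characteristic polynomial.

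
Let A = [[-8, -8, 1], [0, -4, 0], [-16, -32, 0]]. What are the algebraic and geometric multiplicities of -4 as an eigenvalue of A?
algebraic multiplicity 3, geometric multiplicity 2

The characteristic polynomial is (x + 4)^3, so the factor x + 4 appears with exponent 3: the algebraic multiplicity is 3.

rank(A + 4I) = 1, so the eigenspace has dimension 3 - 1 = 2: the geometric multiplicity is 2.

Since 2 < 3, A is not diagonalizable.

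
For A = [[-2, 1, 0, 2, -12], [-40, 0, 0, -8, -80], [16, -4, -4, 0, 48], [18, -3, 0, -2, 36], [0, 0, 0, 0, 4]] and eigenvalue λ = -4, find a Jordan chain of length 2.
v_1 = [[0, 1, 0, 0, 0]]^T, v_2 = [[1, 4, -4, -3, 0]]^T

We seek v_1 ∈ ker((A + 4I)^2) \ ker(A + 4I), then set v_{i+1} = (A + 4I) v_i.

One such chain is v_1 = [[0, 1, 0, 0, 0]]^T, v_2 = [[1, 4, -4, -3, 0]]^T. Check: (A + 4I) v_2 = [[0, 0, 0, 0, 0]]^T = 0.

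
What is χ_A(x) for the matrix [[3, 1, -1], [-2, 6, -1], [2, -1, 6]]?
xI - A = [[x - 3, -1, 1], [2, x - 6, 1], [-2, 1, x - 6]].

Expanding det(xI - A) along the first row:
det(xI - A) = + (x - 3)·det([[x - 6, 1], [1, x - 6]]) - (-1)·det([[2, 1], [-2, x - 6]]) + (1)·det([[2, x - 6], [-2, 1]]).

Evaluating gives χ_A(x) = x^3 - 15x^2 + 75x - 125 = (x - 5)^3.

χ_A(x) = (x - 5)^3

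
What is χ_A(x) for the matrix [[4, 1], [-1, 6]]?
χ_A(x) = (x - 5)^2

xI - A = [[x - 4, -1], [1, x - 6]].

Expanding det(xI - A) along the first row:
det(xI - A) = + (x - 4)·det([[x - 6]]) - (-1)·det([[1]]).

Evaluating gives χ_A(x) = x^2 - 10x + 25 = (x - 5)^2.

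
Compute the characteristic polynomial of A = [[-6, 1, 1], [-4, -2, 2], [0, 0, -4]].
χ_A(x) = (x + 4)^3

xI - A = [[x + 6, -1, -1], [4, x + 2, -2], [0, 0, x + 4]].

Expanding det(xI - A) along the first row:
det(xI - A) = + (x + 6)·det([[x + 2, -2], [0, x + 4]]) - (-1)·det([[4, -2], [0, x + 4]]) + (-1)·det([[4, x + 2], [0, 0]]).

Evaluating gives χ_A(x) = x^3 + 12x^2 + 48x + 64 = (x + 4)^3.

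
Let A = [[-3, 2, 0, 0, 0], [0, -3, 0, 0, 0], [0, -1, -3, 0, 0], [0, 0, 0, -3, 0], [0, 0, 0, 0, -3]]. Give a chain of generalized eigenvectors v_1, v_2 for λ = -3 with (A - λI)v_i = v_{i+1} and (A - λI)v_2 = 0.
v_1 = [[-1, 1, 0, 1, -1]]^T, v_2 = [[2, 0, -1, 0, 0]]^T

We seek v_1 ∈ ker((A + 3I)^2) \ ker(A + 3I), then set v_{i+1} = (A + 3I) v_i.

One such chain is v_1 = [[-1, 1, 0, 1, -1]]^T, v_2 = [[2, 0, -1, 0, 0]]^T. Check: (A + 3I) v_2 = [[0, 0, 0, 0, 0]]^T = 0.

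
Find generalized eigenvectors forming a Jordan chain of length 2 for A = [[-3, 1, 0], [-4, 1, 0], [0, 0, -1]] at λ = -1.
v_1 = [[2, 5, 0]]^T, v_2 = [[1, 2, 0]]^T

We seek v_1 ∈ ker((A + I)^2) \ ker(A + I), then set v_{i+1} = (A + I) v_i.

One such chain is v_1 = [[2, 5, 0]]^T, v_2 = [[1, 2, 0]]^T. Check: (A + I) v_2 = [[0, 0, 0]]^T = 0.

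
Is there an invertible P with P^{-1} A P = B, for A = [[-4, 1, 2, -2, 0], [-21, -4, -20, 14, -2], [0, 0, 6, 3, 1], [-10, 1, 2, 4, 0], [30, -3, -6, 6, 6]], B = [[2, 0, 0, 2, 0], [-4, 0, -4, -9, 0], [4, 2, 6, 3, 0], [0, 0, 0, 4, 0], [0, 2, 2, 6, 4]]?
trace(A) = 8 but trace(B) = 16. The trace is a similarity invariant, so A and B are not similar.

No.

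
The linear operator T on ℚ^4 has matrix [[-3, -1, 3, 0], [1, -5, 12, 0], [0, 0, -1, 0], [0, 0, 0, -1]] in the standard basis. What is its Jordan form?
J = [[-4, 1, 0, 0], [0, -4, 0, 0], [0, 0, -1, 0], [0, 0, 0, -1]]

The characteristic polynomial is det(xI - A) = (x + 1)^2(x + 4)^2, so the eigenvalues are -4 (algebraic multiplicity 2), -1 (algebraic multiplicity 2).

For λ = -4: rank(A + 4I) = 3, rank((A + 4I)^2) = 2. The eigenspace has dimension 4 - 3 = 1, so there is 1 Jordan block; the rank sequence gives block sizes [2].

For λ = -1: rank(A + I) = 2. The eigenspace has dimension 4 - 2 = 2, so there are 2 Jordan blocks; the rank sequence gives block sizes [1, 1].

Assembling the blocks gives the Jordan form J above.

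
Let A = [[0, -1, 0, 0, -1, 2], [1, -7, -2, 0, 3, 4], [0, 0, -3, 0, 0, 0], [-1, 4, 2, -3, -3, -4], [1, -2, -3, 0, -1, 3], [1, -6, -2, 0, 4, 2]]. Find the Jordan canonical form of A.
The characteristic polynomial is det(xI - A) = x^2(x + 3)^4, so the eigenvalues are -3 (algebraic multiplicity 4), 0 (algebraic multiplicity 2).

For λ = -3: rank(A + 3I) = 4, rank((A + 3I)^2) = 3, rank((A + 3I)^3) = 2. The eigenspace has dimension 6 - 4 = 2, so there are 2 Jordan blocks; the rank sequence gives block sizes [3, 1].

For λ = 0: rank(A) = 5, rank(A^2) = 4. The eigenspace has dimension 6 - 5 = 1, so there is 1 Jordan block; the rank sequence gives block sizes [2].

Assembling the blocks gives the Jordan form J above.

J = [[-3, 1, 0, 0, 0, 0], [0, -3, 1, 0, 0, 0], [0, 0, -3, 0, 0, 0], [0, 0, 0, -3, 0, 0], [0, 0, 0, 0, 0, 1], [0, 0, 0, 0, 0, 0]]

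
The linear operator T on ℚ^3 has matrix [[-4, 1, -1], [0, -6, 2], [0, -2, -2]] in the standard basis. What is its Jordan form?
The characteristic polynomial is det(xI - A) = (x + 4)^3, so the eigenvalues are -4 (algebraic multiplicity 3).

For λ = -4: rank(A + 4I) = 1, rank((A + 4I)^2) = 0. The eigenspace has dimension 3 - 1 = 2, so there are 2 Jordan blocks; the rank sequence gives block sizes [2, 1].

Assembling the blocks gives the Jordan form J above.

J = [[-4, 1, 0], [0, -4, 0], [0, 0, -4]]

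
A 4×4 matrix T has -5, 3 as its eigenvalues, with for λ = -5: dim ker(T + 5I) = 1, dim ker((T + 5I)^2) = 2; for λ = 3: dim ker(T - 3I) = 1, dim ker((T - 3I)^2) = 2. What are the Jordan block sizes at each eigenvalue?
Jordan blocks: (-5, 2), (3, 2)

λ = -5: successive nullity increments [1, 1] count blocks of size ≥ k; block sizes are [2].
λ = 3: successive nullity increments [1, 1] count blocks of size ≥ k; block sizes are [2].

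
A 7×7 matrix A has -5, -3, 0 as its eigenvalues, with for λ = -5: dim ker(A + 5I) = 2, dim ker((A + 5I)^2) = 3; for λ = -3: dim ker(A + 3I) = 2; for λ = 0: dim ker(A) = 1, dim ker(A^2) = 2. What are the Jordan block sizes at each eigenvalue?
λ = -5: successive nullity increments [2, 1] count blocks of size ≥ k; block sizes are [2, 1].
λ = -3: successive nullity increments [2] count blocks of size ≥ k; block sizes are [1, 1].
λ = 0: successive nullity increments [1, 1] count blocks of size ≥ k; block sizes are [2].

Jordan blocks: (-5, 2), (-5, 1), (-3, 1), (-3, 1), (0, 2)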